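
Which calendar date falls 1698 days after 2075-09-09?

Advancing 1698 days from September 9, 2075.
September has 30 days, so 30 − 9 = 21 days remain after September 9, 2075; 1698 − 21 = 1677 left.
October 2075 has 31 days: 1677 − 31 = 1646 left.
November 2075 has 30 days: 1646 − 30 = 1616 left.
December 2075 has 31 days: 1616 − 31 = 1585 left.
January 2076 has 31 days: 1585 − 31 = 1554 left.
February 2076 has 29 days (2076 is a leap year): 1554 − 29 = 1525 left.
March 2076 has 31 days: 1525 − 31 = 1494 left.
April 2076 has 30 days: 1494 − 30 = 1464 left.
May 2076 has 31 days: 1464 − 31 = 1433 left.
June 2076 has 30 days: 1433 − 30 = 1403 left.
July 2076 has 31 days: 1403 − 31 = 1372 left.
August 2076 has 31 days: 1372 − 31 = 1341 left.
September 2076 has 30 days: 1341 − 30 = 1311 left.
October 2076 has 31 days: 1311 − 31 = 1280 left.
November 2076 has 30 days: 1280 − 30 = 1250 left.
December 2076 has 31 days: 1250 − 31 = 1219 left.
January 2077 has 31 days: 1219 − 31 = 1188 left.
February 2077 has 28 days (2077 is not a leap year): 1188 − 28 = 1160 left.
March 2077 has 31 days: 1160 − 31 = 1129 left.
April 2077 has 30 days: 1129 − 30 = 1099 left.
May 2077 has 31 days: 1099 − 31 = 1068 left.
June 2077 has 30 days: 1068 − 30 = 1038 left.
July 2077 has 31 days: 1038 − 31 = 1007 left.
August 2077 has 31 days: 1007 − 31 = 976 left.
September 2077 has 30 days: 976 − 30 = 946 left.
October 2077 has 31 days: 946 − 31 = 915 left.
November 2077 has 30 days: 915 − 30 = 885 left.
December 2077 has 31 days: 885 − 31 = 854 left.
January 2078 has 31 days: 854 − 31 = 823 left.
February 2078 has 28 days (2078 is not a leap year): 823 − 28 = 795 left.
March 2078 has 31 days: 795 − 31 = 764 left.
April 2078 has 30 days: 764 − 30 = 734 left.
May 2078 has 31 days: 734 − 31 = 703 left.
June 2078 has 30 days: 703 − 30 = 673 left.
July 2078 has 31 days: 673 − 31 = 642 left.
August 2078 has 31 days: 642 − 31 = 611 left.
September 2078 has 30 days: 611 − 30 = 581 left.
October 2078 has 31 days: 581 − 31 = 550 left.
November 2078 has 30 days: 550 − 30 = 520 left.
December 2078 has 31 days: 520 − 31 = 489 left.
January 2079 has 31 days: 489 − 31 = 458 left.
February 2079 has 28 days (2079 is not a leap year): 458 − 28 = 430 left.
March 2079 has 31 days: 430 − 31 = 399 left.
April 2079 has 30 days: 399 − 30 = 369 left.
May 2079 has 31 days: 369 − 31 = 338 left.
June 2079 has 30 days: 338 − 30 = 308 left.
July 2079 has 31 days: 308 − 31 = 277 left.
August 2079 has 31 days: 277 − 31 = 246 left.
September 2079 has 30 days: 246 − 30 = 216 left.
October 2079 has 31 days: 216 − 31 = 185 left.
November 2079 has 30 days: 185 − 30 = 155 left.
December 2079 has 31 days: 155 − 31 = 124 left.
January 2080 has 31 days: 124 − 31 = 93 left.
February 2080 has 29 days (2080 is a leap year): 93 − 29 = 64 left.
March 2080 has 31 days: 64 − 31 = 33 left.
April 2080 has 30 days: 33 − 30 = 3 left.
3 days into May 2080 → May 3, 2080.

May 3, 2080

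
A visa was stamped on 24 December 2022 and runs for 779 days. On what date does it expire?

Counting forward 779 days from December 24, 2022.
December has 31 days, so 31 − 24 = 7 days remain after December 24, 2022; 779 − 7 = 772 left.
January 2023 has 31 days: 772 − 31 = 741 left.
February 2023 has 28 days (2023 is not a leap year): 741 − 28 = 713 left.
March 2023 has 31 days: 713 − 31 = 682 left.
April 2023 has 30 days: 682 − 30 = 652 left.
May 2023 has 31 days: 652 − 31 = 621 left.
June 2023 has 30 days: 621 − 30 = 591 left.
July 2023 has 31 days: 591 − 31 = 560 left.
August 2023 has 31 days: 560 − 31 = 529 left.
September 2023 has 30 days: 529 − 30 = 499 left.
October 2023 has 31 days: 499 − 31 = 468 left.
November 2023 has 30 days: 468 − 30 = 438 left.
December 2023 has 31 days: 438 − 31 = 407 left.
January 2024 has 31 days: 407 − 31 = 376 left.
February 2024 has 29 days (2024 is a leap year): 376 − 29 = 347 left.
March 2024 has 31 days: 347 − 31 = 316 left.
April 2024 has 30 days: 316 − 30 = 286 left.
May 2024 has 31 days: 286 − 31 = 255 left.
June 2024 has 30 days: 255 − 30 = 225 left.
July 2024 has 31 days: 225 − 31 = 194 left.
August 2024 has 31 days: 194 − 31 = 163 left.
September 2024 has 30 days: 163 − 30 = 133 left.
October 2024 has 31 days: 133 − 31 = 102 left.
November 2024 has 30 days: 102 − 30 = 72 left.
December 2024 has 31 days: 72 − 31 = 41 left.
January 2025 has 31 days: 41 − 31 = 10 left.
10 days into February 2025 → February 10, 2025.

February 10, 2025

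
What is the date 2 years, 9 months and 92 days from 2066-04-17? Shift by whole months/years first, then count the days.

Counting forward 2 years, 9 months and 92 days from April 17, 2066: first the month/year part, then the days.
+2 years → 2068; month 4 + 9 = 13, which is month 1 of year 2069 → January 2069.
Day 17 is valid in January, giving January 17, 2069.
Now add 92 days from January 17, 2069.
January has 31 days, so 31 − 17 = 14 days remain after January 17, 2069; 92 − 14 = 78 left.
February 2069 has 28 days (2069 is not a leap year): 78 − 28 = 50 left.
March 2069 has 31 days: 50 − 31 = 19 left.
19 days into April 2069 → April 19, 2069.

April 19, 2069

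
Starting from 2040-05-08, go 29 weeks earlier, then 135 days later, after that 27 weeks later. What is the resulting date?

September 6, 2040

Subtracting 29 weeks (= 203 days) from May 8, 2040:
Going back 8 days from May 8, 2040 reaches the end of the previous month; 203 − 8 = 195 left.
April 2040 has 30 days: 195 − 30 = 165 left.
March 2040 has 31 days: 165 − 31 = 134 left.
February 2040 has 29 days (2040 is a leap year): 134 − 29 = 105 left.
January 2040 has 31 days: 105 − 31 = 74 left.
December 2039 has 31 days: 74 − 31 = 43 left.
November 2039 has 30 days: 43 − 30 = 13 left.
October 2039 has 31 days; 31 − 13 = 18 → October 18, 2039.
Advancing 135 days from October 18, 2039:
October has 31 days, so 31 − 18 = 13 days remain after October 18, 2039; 135 − 13 = 122 left.
November 2039 has 30 days: 122 − 30 = 92 left.
December 2039 has 31 days: 92 − 31 = 61 left.
January 2040 has 31 days: 61 − 31 = 30 left.
February 2040 has 29 days (2040 is a leap year): 30 − 29 = 1 left.
1 day into March 2040 → March 1, 2040.
Advancing 27 weeks (= 189 days) from March 1, 2040:
March has 31 days, so 31 − 1 = 30 days remain after March 1, 2040; 189 − 30 = 159 left.
April 2040 has 30 days: 159 − 30 = 129 left.
May 2040 has 31 days: 129 − 31 = 98 left.
June 2040 has 30 days: 98 − 30 = 68 left.
July 2040 has 31 days: 68 − 31 = 37 left.
August 2040 has 31 days: 37 − 31 = 6 left.
6 days into September 2040 → September 6, 2040.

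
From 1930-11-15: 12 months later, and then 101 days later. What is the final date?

Adding 12 months from November 15, 1930:
month 11 + 12 = 23, which is month 11 of year 1931 → November 1931.
Day 15 is valid in November, giving November 15, 1931.
Counting forward 101 days from November 15, 1931:
November has 30 days, so 30 − 15 = 15 days remain after November 15, 1931; 101 − 15 = 86 left.
December 1931 has 31 days: 86 − 31 = 55 left.
January 1932 has 31 days: 55 − 31 = 24 left.
24 days into February 1932 → February 24, 1932.

February 24, 1932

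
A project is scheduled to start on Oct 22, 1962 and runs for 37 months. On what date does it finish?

Adding 37 months from October 22, 1962.
month 10 + 37 = 47, which is month 11 of year 1965 → November 1965.
Day 22 is valid in November, giving November 22, 1965.

November 22, 1965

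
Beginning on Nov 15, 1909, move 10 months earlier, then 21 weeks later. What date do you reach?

June 11, 1909

Subtracting 10 months from November 15, 1909:
month 11 − 10 = 1 → January 1909.
Day 15 is valid in January, giving January 15, 1909.
Adding 21 weeks (= 147 days) from January 15, 1909:
January has 31 days, so 31 − 15 = 16 days remain after January 15, 1909; 147 − 16 = 131 left.
February 1909 has 28 days (1909 is not a leap year): 131 − 28 = 103 left.
March 1909 has 31 days: 103 − 31 = 72 left.
April 1909 has 30 days: 72 − 30 = 42 left.
May 1909 has 31 days: 42 − 31 = 11 left.
11 days into June 1909 → June 11, 1909.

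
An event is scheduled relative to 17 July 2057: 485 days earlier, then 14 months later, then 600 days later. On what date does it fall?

January 9, 2059

Counting back 485 days from July 17, 2057:
Going back 17 days from July 17, 2057 reaches the end of the previous month; 485 − 17 = 468 left.
June 2057 has 30 days: 468 − 30 = 438 left.
May 2057 has 31 days: 438 − 31 = 407 left.
April 2057 has 30 days: 407 − 30 = 377 left.
March 2057 has 31 days: 377 − 31 = 346 left.
February 2057 has 28 days (2057 is not a leap year): 346 − 28 = 318 left.
January 2057 has 31 days: 318 − 31 = 287 left.
December 2056 has 31 days: 287 − 31 = 256 left.
November 2056 has 30 days: 256 − 30 = 226 left.
October 2056 has 31 days: 226 − 31 = 195 left.
September 2056 has 30 days: 195 − 30 = 165 left.
August 2056 has 31 days: 165 − 31 = 134 left.
July 2056 has 31 days: 134 − 31 = 103 left.
June 2056 has 30 days: 103 − 30 = 73 left.
May 2056 has 31 days: 73 − 31 = 42 left.
April 2056 has 30 days: 42 − 30 = 12 left.
March 2056 has 31 days; 31 − 12 = 19 → March 19, 2056.
Adding 14 months from March 19, 2056:
month 3 + 14 = 17, which is month 5 of year 2057 → May 2057.
Day 19 is valid in May, giving May 19, 2057.
Advancing 600 days from May 19, 2057:
May has 31 days, so 31 − 19 = 12 days remain after May 19, 2057; 600 − 12 = 588 left.
June 2057 has 30 days: 588 − 30 = 558 left.
July 2057 has 31 days: 558 − 31 = 527 left.
August 2057 has 31 days: 527 − 31 = 496 left.
September 2057 has 30 days: 496 − 30 = 466 left.
October 2057 has 31 days: 466 − 31 = 435 left.
November 2057 has 30 days: 435 − 30 = 405 left.
December 2057 has 31 days: 405 − 31 = 374 left.
January 2058 has 31 days: 374 − 31 = 343 left.
February 2058 has 28 days (2058 is not a leap year): 343 − 28 = 315 left.
March 2058 has 31 days: 315 − 31 = 284 left.
April 2058 has 30 days: 284 − 30 = 254 left.
May 2058 has 31 days: 254 − 31 = 223 left.
June 2058 has 30 days: 223 − 30 = 193 left.
July 2058 has 31 days: 193 − 31 = 162 left.
August 2058 has 31 days: 162 − 31 = 131 left.
September 2058 has 30 days: 131 − 30 = 101 left.
October 2058 has 31 days: 101 − 31 = 70 left.
November 2058 has 30 days: 70 − 30 = 40 left.
December 2058 has 31 days: 40 − 31 = 9 left.
9 days into January 2059 → January 9, 2059.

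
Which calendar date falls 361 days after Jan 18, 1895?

Advancing 361 days from January 18, 1895.
January has 31 days, so 31 − 18 = 13 days remain after January 18, 1895; 361 − 13 = 348 left.
February 1895 has 28 days (1895 is not a leap year): 348 − 28 = 320 left.
March 1895 has 31 days: 320 − 31 = 289 left.
April 1895 has 30 days: 289 − 30 = 259 left.
May 1895 has 31 days: 259 − 31 = 228 left.
June 1895 has 30 days: 228 − 30 = 198 left.
July 1895 has 31 days: 198 − 31 = 167 left.
August 1895 has 31 days: 167 − 31 = 136 left.
September 1895 has 30 days: 136 − 30 = 106 left.
October 1895 has 31 days: 106 − 31 = 75 left.
November 1895 has 30 days: 75 − 30 = 45 left.
December 1895 has 31 days: 45 − 31 = 14 left.
14 days into January 1896 → January 14, 1896.

January 14, 1896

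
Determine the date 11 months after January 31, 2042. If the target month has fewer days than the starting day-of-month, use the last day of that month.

December 31, 2042

Advancing 11 months from January 31, 2042.
month 1 + 11 = 12 → December 2042.
Day 31 is valid in December, giving December 31, 2042.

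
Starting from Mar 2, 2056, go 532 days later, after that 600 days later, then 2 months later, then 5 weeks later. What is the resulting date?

July 13, 2059

Counting forward 532 days from March 2, 2056:
March has 31 days, so 31 − 2 = 29 days remain after March 2, 2056; 532 − 29 = 503 left.
April 2056 has 30 days: 503 − 30 = 473 left.
May 2056 has 31 days: 473 − 31 = 442 left.
June 2056 has 30 days: 442 − 30 = 412 left.
July 2056 has 31 days: 412 − 31 = 381 left.
August 2056 has 31 days: 381 − 31 = 350 left.
September 2056 has 30 days: 350 − 30 = 320 left.
October 2056 has 31 days: 320 − 31 = 289 left.
November 2056 has 30 days: 289 − 30 = 259 left.
December 2056 has 31 days: 259 − 31 = 228 left.
January 2057 has 31 days: 228 − 31 = 197 left.
February 2057 has 28 days (2057 is not a leap year): 197 − 28 = 169 left.
March 2057 has 31 days: 169 − 31 = 138 left.
April 2057 has 30 days: 138 − 30 = 108 left.
May 2057 has 31 days: 108 − 31 = 77 left.
June 2057 has 30 days: 77 − 30 = 47 left.
July 2057 has 31 days: 47 − 31 = 16 left.
16 days into August 2057 → August 16, 2057.
Advancing 600 days from August 16, 2057:
August has 31 days, so 31 − 16 = 15 days remain after August 16, 2057; 600 − 15 = 585 left.
September 2057 has 30 days: 585 − 30 = 555 left.
October 2057 has 31 days: 555 − 31 = 524 left.
November 2057 has 30 days: 524 − 30 = 494 left.
December 2057 has 31 days: 494 − 31 = 463 left.
January 2058 has 31 days: 463 − 31 = 432 left.
February 2058 has 28 days (2058 is not a leap year): 432 − 28 = 404 left.
March 2058 has 31 days: 404 − 31 = 373 left.
April 2058 has 30 days: 373 − 30 = 343 left.
May 2058 has 31 days: 343 − 31 = 312 left.
June 2058 has 30 days: 312 − 30 = 282 left.
July 2058 has 31 days: 282 − 31 = 251 left.
August 2058 has 31 days: 251 − 31 = 220 left.
September 2058 has 30 days: 220 − 30 = 190 left.
October 2058 has 31 days: 190 − 31 = 159 left.
November 2058 has 30 days: 159 − 30 = 129 left.
December 2058 has 31 days: 129 − 31 = 98 left.
January 2059 has 31 days: 98 − 31 = 67 left.
February 2059 has 28 days (2059 is not a leap year): 67 − 28 = 39 left.
March 2059 has 31 days: 39 − 31 = 8 left.
8 days into April 2059 → April 8, 2059.
Counting forward 2 months from April 8, 2059:
month 4 + 2 = 6 → June 2059.
Day 8 is valid in June, giving June 8, 2059.
Advancing 5 weeks (= 35 days) from June 8, 2059:
June has 30 days, so 30 − 8 = 22 days remain after June 8, 2059; 35 − 22 = 13 left.
13 days into July 2059 → July 13, 2059.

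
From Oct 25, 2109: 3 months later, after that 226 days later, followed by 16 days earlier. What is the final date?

August 23, 2110

Adding 3 months from October 25, 2109:
month 10 + 3 = 13, which is month 1 of year 2110 → January 2110.
Day 25 is valid in January, giving January 25, 2110.
Counting forward 226 days from January 25, 2110:
January has 31 days, so 31 − 25 = 6 days remain after January 25, 2110; 226 − 6 = 220 left.
February 2110 has 28 days (2110 is not a leap year): 220 − 28 = 192 left.
March 2110 has 31 days: 192 − 31 = 161 left.
April 2110 has 30 days: 161 − 30 = 131 left.
May 2110 has 31 days: 131 − 31 = 100 left.
June 2110 has 30 days: 100 − 30 = 70 left.
July 2110 has 31 days: 70 − 31 = 39 left.
August 2110 has 31 days: 39 − 31 = 8 left.
8 days into September 2110 → September 8, 2110.
Counting back 16 days from September 8, 2110:
Going back 8 days from September 8, 2110 reaches the end of the previous month; 16 − 8 = 8 left.
August 2110 has 31 days; 31 − 8 = 23 → August 23, 2110.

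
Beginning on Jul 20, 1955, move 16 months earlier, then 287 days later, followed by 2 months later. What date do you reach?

March 1, 1955

Going back 16 months from July 20, 1955:
month 7 − 16 = -9, which is month 3 of year 1954 → March 1954.
Day 20 is valid in March, giving March 20, 1954.
Counting forward 287 days from March 20, 1954:
March has 31 days, so 31 − 20 = 11 days remain after March 20, 1954; 287 − 11 = 276 left.
April 1954 has 30 days: 276 − 30 = 246 left.
May 1954 has 31 days: 246 − 31 = 215 left.
June 1954 has 30 days: 215 − 30 = 185 left.
July 1954 has 31 days: 185 − 31 = 154 left.
August 1954 has 31 days: 154 − 31 = 123 left.
September 1954 has 30 days: 123 − 30 = 93 left.
October 1954 has 31 days: 93 − 31 = 62 left.
November 1954 has 30 days: 62 − 30 = 32 left.
December 1954 has 31 days: 32 − 31 = 1 left.
1 day into January 1955 → January 1, 1955.
Advancing 2 months from January 1, 1955:
month 1 + 2 = 3 → March 1955.
Day 1 is valid in March, giving March 1, 1955.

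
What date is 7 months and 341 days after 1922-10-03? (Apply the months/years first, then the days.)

Advancing 7 months and 341 days from October 3, 1922: first the month/year part, then the days.
month 10 + 7 = 17, which is month 5 of year 1923 → May 1923.
Day 3 is valid in May, giving May 3, 1923.
Now add 341 days from May 3, 1923.
May has 31 days, so 31 − 3 = 28 days remain after May 3, 1923; 341 − 28 = 313 left.
June 1923 has 30 days: 313 − 30 = 283 left.
July 1923 has 31 days: 283 − 31 = 252 left.
August 1923 has 31 days: 252 − 31 = 221 left.
September 1923 has 30 days: 221 − 30 = 191 left.
October 1923 has 31 days: 191 − 31 = 160 left.
November 1923 has 30 days: 160 − 30 = 130 left.
December 1923 has 31 days: 130 − 31 = 99 left.
January 1924 has 31 days: 99 − 31 = 68 left.
February 1924 has 29 days (1924 is a leap year): 68 − 29 = 39 left.
March 1924 has 31 days: 39 − 31 = 8 left.
8 days into April 1924 → April 8, 1924.

April 8, 1924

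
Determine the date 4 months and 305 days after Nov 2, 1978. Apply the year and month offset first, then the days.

January 1, 1980

Advancing 4 months and 305 days from November 2, 1978: first the month/year part, then the days.
month 11 + 4 = 15, which is month 3 of year 1979 → March 1979.
Day 2 is valid in March, giving March 2, 1979.
Now add 305 days from March 2, 1979.
March has 31 days, so 31 − 2 = 29 days remain after March 2, 1979; 305 − 29 = 276 left.
April 1979 has 30 days: 276 − 30 = 246 left.
May 1979 has 31 days: 246 − 31 = 215 left.
June 1979 has 30 days: 215 − 30 = 185 left.
July 1979 has 31 days: 185 − 31 = 154 left.
August 1979 has 31 days: 154 − 31 = 123 left.
September 1979 has 30 days: 123 − 30 = 93 left.
October 1979 has 31 days: 93 − 31 = 62 left.
November 1979 has 30 days: 62 − 30 = 32 left.
December 1979 has 31 days: 32 − 31 = 1 left.
1 day into January 1980 → January 1, 1980.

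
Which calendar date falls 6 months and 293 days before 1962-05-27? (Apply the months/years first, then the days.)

Counting back 6 months and 293 days from May 27, 1962: first the month/year part, then the days.
month 5 − 6 = -1, which is month 11 of year 1961 → November 1961.
Day 27 is valid in November, giving November 27, 1961.
Now subtract 293 days from November 27, 1961.
Going back 27 days from November 27, 1961 reaches the end of the previous month; 293 − 27 = 266 left.
October 1961 has 31 days: 266 − 31 = 235 left.
September 1961 has 30 days: 235 − 30 = 205 left.
August 1961 has 31 days: 205 − 31 = 174 left.
July 1961 has 31 days: 174 − 31 = 143 left.
June 1961 has 30 days: 143 − 30 = 113 left.
May 1961 has 31 days: 113 − 31 = 82 left.
April 1961 has 30 days: 82 − 30 = 52 left.
March 1961 has 31 days: 52 − 31 = 21 left.
February 1961 has 28 days; 28 − 21 = 7 → February 7, 1961.

February 7, 1961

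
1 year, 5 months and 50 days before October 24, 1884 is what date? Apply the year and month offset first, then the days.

April 4, 1883

Counting back 1 year, 5 months and 50 days from October 24, 1884: first the month/year part, then the days.
-1 year → 1883; month 10 − 5 = 5 → May 1883.
Day 24 is valid in May, giving May 24, 1883.
Now subtract 50 days from May 24, 1883.
Going back 24 days from May 24, 1883 reaches the end of the previous month; 50 − 24 = 26 left.
April 1883 has 30 days; 30 − 26 = 4 → April 4, 1883.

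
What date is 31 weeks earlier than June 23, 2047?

November 18, 2046

Going back 31 weeks = 217 days from June 23, 2047.
Going back 23 days from June 23, 2047 reaches the end of the previous month; 217 − 23 = 194 left.
May 2047 has 31 days: 194 − 31 = 163 left.
April 2047 has 30 days: 163 − 30 = 133 left.
March 2047 has 31 days: 133 − 31 = 102 left.
February 2047 has 28 days (2047 is not a leap year): 102 − 28 = 74 left.
January 2047 has 31 days: 74 − 31 = 43 left.
December 2046 has 31 days: 43 − 31 = 12 left.
November 2046 has 30 days; 30 − 12 = 18 → November 18, 2046.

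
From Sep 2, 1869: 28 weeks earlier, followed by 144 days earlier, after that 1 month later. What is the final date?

Subtracting 28 weeks (= 196 days) from September 2, 1869:
Going back 2 days from September 2, 1869 reaches the end of the previous month; 196 − 2 = 194 left.
August 1869 has 31 days: 194 − 31 = 163 left.
July 1869 has 31 days: 163 − 31 = 132 left.
June 1869 has 30 days: 132 − 30 = 102 left.
May 1869 has 31 days: 102 − 31 = 71 left.
April 1869 has 30 days: 71 − 30 = 41 left.
March 1869 has 31 days: 41 − 31 = 10 left.
February 1869 has 28 days; 28 − 10 = 18 → February 18, 1869.
Counting back 144 days from February 18, 1869:
Going back 18 days from February 18, 1869 reaches the end of the previous month; 144 − 18 = 126 left.
January 1869 has 31 days: 126 − 31 = 95 left.
December 1868 has 31 days: 95 − 31 = 64 left.
November 1868 has 30 days: 64 − 30 = 34 left.
October 1868 has 31 days: 34 − 31 = 3 left.
September 1868 has 30 days; 30 − 3 = 27 → September 27, 1868.
Adding 1 month from September 27, 1868:
month 9 + 1 = 10 → October 1868.
Day 27 is valid in October, giving October 27, 1868.

October 27, 1868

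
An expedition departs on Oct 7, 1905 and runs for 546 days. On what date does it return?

Adding 546 days from October 7, 1905.
October has 31 days, so 31 − 7 = 24 days remain after October 7, 1905; 546 − 24 = 522 left.
November 1905 has 30 days: 522 − 30 = 492 left.
December 1905 has 31 days: 492 − 31 = 461 left.
January 1906 has 31 days: 461 − 31 = 430 left.
February 1906 has 28 days (1906 is not a leap year): 430 − 28 = 402 left.
March 1906 has 31 days: 402 − 31 = 371 left.
April 1906 has 30 days: 371 − 30 = 341 left.
May 1906 has 31 days: 341 − 31 = 310 left.
June 1906 has 30 days: 310 − 30 = 280 left.
July 1906 has 31 days: 280 − 31 = 249 left.
August 1906 has 31 days: 249 − 31 = 218 left.
September 1906 has 30 days: 218 − 30 = 188 left.
October 1906 has 31 days: 188 − 31 = 157 left.
November 1906 has 30 days: 157 − 30 = 127 left.
December 1906 has 31 days: 127 − 31 = 96 left.
January 1907 has 31 days: 96 − 31 = 65 left.
February 1907 has 28 days (1907 is not a leap year): 65 − 28 = 37 left.
March 1907 has 31 days: 37 − 31 = 6 left.
6 days into April 1907 → April 6, 1907.

April 6, 1907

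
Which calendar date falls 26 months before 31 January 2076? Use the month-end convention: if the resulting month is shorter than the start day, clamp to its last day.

November 30, 2073

Subtracting 26 months from January 31, 2076.
month 1 − 26 = -25, which is month 11 of year 2073 → November 2073.
November 2073 has only 30 days and the start was day 31, so the date clamps to November 30, 2073.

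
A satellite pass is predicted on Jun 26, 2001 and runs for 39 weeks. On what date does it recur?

March 26, 2002

Advancing 39 weeks = 273 days from June 26, 2001.
June has 30 days, so 30 − 26 = 4 days remain after June 26, 2001; 273 − 4 = 269 left.
July 2001 has 31 days: 269 − 31 = 238 left.
August 2001 has 31 days: 238 − 31 = 207 left.
September 2001 has 30 days: 207 − 30 = 177 left.
October 2001 has 31 days: 177 − 31 = 146 left.
November 2001 has 30 days: 146 − 30 = 116 left.
December 2001 has 31 days: 116 − 31 = 85 left.
January 2002 has 31 days: 85 − 31 = 54 left.
February 2002 has 28 days (2002 is not a leap year): 54 − 28 = 26 left.
26 days into March 2002 → March 26, 2002.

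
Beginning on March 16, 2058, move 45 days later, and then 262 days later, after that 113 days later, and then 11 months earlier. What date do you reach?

June 10, 2058

Advancing 45 days from March 16, 2058:
March has 31 days, so 31 − 16 = 15 days remain after March 16, 2058; 45 − 15 = 30 left.
30 days into April 2058 → April 30, 2058.
Counting forward 262 days from April 30, 2058:
April has 30 days, so 30 − 30 = 0 days remain after April 30, 2058; 262 − 0 = 262 left.
May 2058 has 31 days: 262 − 31 = 231 left.
June 2058 has 30 days: 231 − 30 = 201 left.
July 2058 has 31 days: 201 − 31 = 170 left.
August 2058 has 31 days: 170 − 31 = 139 left.
September 2058 has 30 days: 139 − 30 = 109 left.
October 2058 has 31 days: 109 − 31 = 78 left.
November 2058 has 30 days: 78 − 30 = 48 left.
December 2058 has 31 days: 48 − 31 = 17 left.
17 days into January 2059 → January 17, 2059.
Counting forward 113 days from January 17, 2059:
January has 31 days, so 31 − 17 = 14 days remain after January 17, 2059; 113 − 14 = 99 left.
February 2059 has 28 days (2059 is not a leap year): 99 − 28 = 71 left.
March 2059 has 31 days: 71 − 31 = 40 left.
April 2059 has 30 days: 40 − 30 = 10 left.
10 days into May 2059 → May 10, 2059.
Subtracting 11 months from May 10, 2059:
month 5 − 11 = -6, which is month 6 of year 2058 → June 2058.
Day 10 is valid in June, giving June 10, 2058.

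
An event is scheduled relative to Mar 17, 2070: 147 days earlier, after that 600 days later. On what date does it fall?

Counting back 147 days from March 17, 2070:
Going back 17 days from March 17, 2070 reaches the end of the previous month; 147 − 17 = 130 left.
February 2070 has 28 days (2070 is not a leap year): 130 − 28 = 102 left.
January 2070 has 31 days: 102 − 31 = 71 left.
December 2069 has 31 days: 71 − 31 = 40 left.
November 2069 has 30 days: 40 − 30 = 10 left.
October 2069 has 31 days; 31 − 10 = 21 → October 21, 2069.
Adding 600 days from October 21, 2069:
October has 31 days, so 31 − 21 = 10 days remain after October 21, 2069; 600 − 10 = 590 left.
November 2069 has 30 days: 590 − 30 = 560 left.
December 2069 has 31 days: 560 − 31 = 529 left.
January 2070 has 31 days: 529 − 31 = 498 left.
February 2070 has 28 days (2070 is not a leap year): 498 − 28 = 470 left.
March 2070 has 31 days: 470 − 31 = 439 left.
April 2070 has 30 days: 439 − 30 = 409 left.
May 2070 has 31 days: 409 − 31 = 378 left.
June 2070 has 30 days: 378 − 30 = 348 left.
July 2070 has 31 days: 348 − 31 = 317 left.
August 2070 has 31 days: 317 − 31 = 286 left.
September 2070 has 30 days: 286 − 30 = 256 left.
October 2070 has 31 days: 256 − 31 = 225 left.
November 2070 has 30 days: 225 − 30 = 195 left.
December 2070 has 31 days: 195 − 31 = 164 left.
January 2071 has 31 days: 164 − 31 = 133 left.
February 2071 has 28 days (2071 is not a leap year): 133 − 28 = 105 left.
March 2071 has 31 days: 105 − 31 = 74 left.
April 2071 has 30 days: 74 − 30 = 44 left.
May 2071 has 31 days: 44 − 31 = 13 left.
13 days into June 2071 → June 13, 2071.

June 13, 2071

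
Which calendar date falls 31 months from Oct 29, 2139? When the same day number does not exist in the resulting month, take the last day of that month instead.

Counting forward 31 months from October 29, 2139.
month 10 + 31 = 41, which is month 5 of year 2142 → May 2142.
Day 29 is valid in May, giving May 29, 2142.

May 29, 2142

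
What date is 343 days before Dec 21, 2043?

January 12, 2043

Counting back 343 days from December 21, 2043.
Going back 21 days from December 21, 2043 reaches the end of the previous month; 343 − 21 = 322 left.
November 2043 has 30 days: 322 − 30 = 292 left.
October 2043 has 31 days: 292 − 31 = 261 left.
September 2043 has 30 days: 261 − 30 = 231 left.
August 2043 has 31 days: 231 − 31 = 200 left.
July 2043 has 31 days: 200 − 31 = 169 left.
June 2043 has 30 days: 169 − 30 = 139 left.
May 2043 has 31 days: 139 − 31 = 108 left.
April 2043 has 30 days: 108 − 30 = 78 left.
March 2043 has 31 days: 78 − 31 = 47 left.
February 2043 has 28 days (2043 is not a leap year): 47 − 28 = 19 left.
January 2043 has 31 days; 31 − 19 = 12 → January 12, 2043.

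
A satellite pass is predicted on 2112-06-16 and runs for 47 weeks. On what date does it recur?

Advancing 47 weeks = 329 days from June 16, 2112.
June has 30 days, so 30 − 16 = 14 days remain after June 16, 2112; 329 − 14 = 315 left.
July 2112 has 31 days: 315 − 31 = 284 left.
August 2112 has 31 days: 284 − 31 = 253 left.
September 2112 has 30 days: 253 − 30 = 223 left.
October 2112 has 31 days: 223 − 31 = 192 left.
November 2112 has 30 days: 192 − 30 = 162 left.
December 2112 has 31 days: 162 − 31 = 131 left.
January 2113 has 31 days: 131 − 31 = 100 left.
February 2113 has 28 days (2113 is not a leap year): 100 − 28 = 72 left.
March 2113 has 31 days: 72 − 31 = 41 left.
April 2113 has 30 days: 41 − 30 = 11 left.
11 days into May 2113 → May 11, 2113.

May 11, 2113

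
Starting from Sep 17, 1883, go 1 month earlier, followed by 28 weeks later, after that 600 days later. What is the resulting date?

Counting back 1 month from September 17, 1883:
month 9 − 1 = 8 → August 1883.
Day 17 is valid in August, giving August 17, 1883.
Adding 28 weeks (= 196 days) from August 17, 1883:
August has 31 days, so 31 − 17 = 14 days remain after August 17, 1883; 196 − 14 = 182 left.
September 1883 has 30 days: 182 − 30 = 152 left.
October 1883 has 31 days: 152 − 31 = 121 left.
November 1883 has 30 days: 121 − 30 = 91 left.
December 1883 has 31 days: 91 − 31 = 60 left.
January 1884 has 31 days: 60 − 31 = 29 left.
29 days into February 1884 → February 29, 1884.
Advancing 600 days from February 29, 1884:
February has 29 days, so 29 − 29 = 0 days remain after February 29, 1884; 600 − 0 = 600 left.
March 1884 has 31 days: 600 − 31 = 569 left.
April 1884 has 30 days: 569 − 30 = 539 left.
May 1884 has 31 days: 539 − 31 = 508 left.
June 1884 has 30 days: 508 − 30 = 478 left.
July 1884 has 31 days: 478 − 31 = 447 left.
August 1884 has 31 days: 447 − 31 = 416 left.
September 1884 has 30 days: 416 − 30 = 386 left.
October 1884 has 31 days: 386 − 31 = 355 left.
November 1884 has 30 days: 355 − 30 = 325 left.
December 1884 has 31 days: 325 − 31 = 294 left.
January 1885 has 31 days: 294 − 31 = 263 left.
February 1885 has 28 days (1885 is not a leap year): 263 − 28 = 235 left.
March 1885 has 31 days: 235 − 31 = 204 left.
April 1885 has 30 days: 204 − 30 = 174 left.
May 1885 has 31 days: 174 − 31 = 143 left.
June 1885 has 30 days: 143 − 30 = 113 left.
July 1885 has 31 days: 113 − 31 = 82 left.
August 1885 has 31 days: 82 − 31 = 51 left.
September 1885 has 30 days: 51 − 30 = 21 left.
21 days into October 1885 → October 21, 1885.

October 21, 1885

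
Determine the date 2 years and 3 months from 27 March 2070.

Counting forward 2 years and 3 months from March 27, 2070.
+2 years → 2072; month 3 + 3 = 6 → June 2072.
Day 27 is valid in June, giving June 27, 2072.

June 27, 2072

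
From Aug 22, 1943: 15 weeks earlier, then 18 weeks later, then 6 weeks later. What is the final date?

October 24, 1943

Counting back 15 weeks (= 105 days) from August 22, 1943:
Going back 22 days from August 22, 1943 reaches the end of the previous month; 105 − 22 = 83 left.
July 1943 has 31 days: 83 − 31 = 52 left.
June 1943 has 30 days: 52 − 30 = 22 left.
May 1943 has 31 days; 31 − 22 = 9 → May 9, 1943.
Counting forward 18 weeks (= 126 days) from May 9, 1943:
May has 31 days, so 31 − 9 = 22 days remain after May 9, 1943; 126 − 22 = 104 left.
June 1943 has 30 days: 104 − 30 = 74 left.
July 1943 has 31 days: 74 − 31 = 43 left.
August 1943 has 31 days: 43 − 31 = 12 left.
12 days into September 1943 → September 12, 1943.
Adding 6 weeks (= 42 days) from September 12, 1943:
September has 30 days, so 30 − 12 = 18 days remain after September 12, 1943; 42 − 18 = 24 left.
24 days into October 1943 → October 24, 1943.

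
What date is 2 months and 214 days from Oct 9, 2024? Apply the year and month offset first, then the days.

July 11, 2025

Counting forward 2 months and 214 days from October 9, 2024: first the month/year part, then the days.
month 10 + 2 = 12 → December 2024.
Day 9 is valid in December, giving December 9, 2024.
Now add 214 days from December 9, 2024.
December has 31 days, so 31 − 9 = 22 days remain after December 9, 2024; 214 − 22 = 192 left.
January 2025 has 31 days: 192 − 31 = 161 left.
February 2025 has 28 days (2025 is not a leap year): 161 − 28 = 133 left.
March 2025 has 31 days: 133 − 31 = 102 left.
April 2025 has 30 days: 102 − 30 = 72 left.
May 2025 has 31 days: 72 − 31 = 41 left.
June 2025 has 30 days: 41 − 30 = 11 left.
11 days into July 2025 → July 11, 2025.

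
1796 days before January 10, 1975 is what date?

Subtracting 1796 days from January 10, 1975.
Going back 10 days from January 10, 1975 reaches the end of the previous month; 1796 − 10 = 1786 left.
December 1974 has 31 days: 1786 − 31 = 1755 left.
November 1974 has 30 days: 1755 − 30 = 1725 left.
October 1974 has 31 days: 1725 − 31 = 1694 left.
September 1974 has 30 days: 1694 − 30 = 1664 left.
August 1974 has 31 days: 1664 − 31 = 1633 left.
July 1974 has 31 days: 1633 − 31 = 1602 left.
June 1974 has 30 days: 1602 − 30 = 1572 left.
May 1974 has 31 days: 1572 − 31 = 1541 left.
April 1974 has 30 days: 1541 − 30 = 1511 left.
March 1974 has 31 days: 1511 − 31 = 1480 left.
February 1974 has 28 days (1974 is not a leap year): 1480 − 28 = 1452 left.
January 1974 has 31 days: 1452 − 31 = 1421 left.
December 1973 has 31 days: 1421 − 31 = 1390 left.
November 1973 has 30 days: 1390 − 30 = 1360 left.
October 1973 has 31 days: 1360 − 31 = 1329 left.
September 1973 has 30 days: 1329 − 30 = 1299 left.
August 1973 has 31 days: 1299 − 31 = 1268 left.
July 1973 has 31 days: 1268 − 31 = 1237 left.
June 1973 has 30 days: 1237 − 30 = 1207 left.
May 1973 has 31 days: 1207 − 31 = 1176 left.
April 1973 has 30 days: 1176 − 30 = 1146 left.
March 1973 has 31 days: 1146 − 31 = 1115 left.
February 1973 has 28 days (1973 is not a leap year): 1115 − 28 = 1087 left.
January 1973 has 31 days: 1087 − 31 = 1056 left.
December 1972 has 31 days: 1056 − 31 = 1025 left.
November 1972 has 30 days: 1025 − 30 = 995 left.
October 1972 has 31 days: 995 − 31 = 964 left.
September 1972 has 30 days: 964 − 30 = 934 left.
August 1972 has 31 days: 934 − 31 = 903 left.
July 1972 has 31 days: 903 − 31 = 872 left.
June 1972 has 30 days: 872 − 30 = 842 left.
May 1972 has 31 days: 842 − 31 = 811 left.
April 1972 has 30 days: 811 − 30 = 781 left.
March 1972 has 31 days: 781 − 31 = 750 left.
February 1972 has 29 days (1972 is a leap year): 750 − 29 = 721 left.
January 1972 has 31 days: 721 − 31 = 690 left.
December 1971 has 31 days: 690 − 31 = 659 left.
November 1971 has 30 days: 659 − 30 = 629 left.
October 1971 has 31 days: 629 − 31 = 598 left.
September 1971 has 30 days: 598 − 30 = 568 left.
August 1971 has 31 days: 568 − 31 = 537 left.
July 1971 has 31 days: 537 − 31 = 506 left.
June 1971 has 30 days: 506 − 30 = 476 left.
May 1971 has 31 days: 476 − 31 = 445 left.
April 1971 has 30 days: 445 − 30 = 415 left.
March 1971 has 31 days: 415 − 31 = 384 left.
February 1971 has 28 days (1971 is not a leap year): 384 − 28 = 356 left.
January 1971 has 31 days: 356 − 31 = 325 left.
December 1970 has 31 days: 325 − 31 = 294 left.
November 1970 has 30 days: 294 − 30 = 264 left.
October 1970 has 31 days: 264 − 31 = 233 left.
September 1970 has 30 days: 233 − 30 = 203 left.
August 1970 has 31 days: 203 − 31 = 172 left.
July 1970 has 31 days: 172 − 31 = 141 left.
June 1970 has 30 days: 141 − 30 = 111 left.
May 1970 has 31 days: 111 − 31 = 80 left.
April 1970 has 30 days: 80 − 30 = 50 left.
March 1970 has 31 days: 50 − 31 = 19 left.
February 1970 has 28 days; 28 − 19 = 9 → February 9, 1970.

February 9, 1970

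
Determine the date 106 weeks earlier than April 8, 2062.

Going back 106 weeks = 742 days from April 8, 2062.
Going back 8 days from April 8, 2062 reaches the end of the previous month; 742 − 8 = 734 left.
March 2062 has 31 days: 734 − 31 = 703 left.
February 2062 has 28 days (2062 is not a leap year): 703 − 28 = 675 left.
January 2062 has 31 days: 675 − 31 = 644 left.
December 2061 has 31 days: 644 − 31 = 613 left.
November 2061 has 30 days: 613 − 30 = 583 left.
October 2061 has 31 days: 583 − 31 = 552 left.
September 2061 has 30 days: 552 − 30 = 522 left.
August 2061 has 31 days: 522 − 31 = 491 left.
July 2061 has 31 days: 491 − 31 = 460 left.
June 2061 has 30 days: 460 − 30 = 430 left.
May 2061 has 31 days: 430 − 31 = 399 left.
April 2061 has 30 days: 399 − 30 = 369 left.
March 2061 has 31 days: 369 − 31 = 338 left.
February 2061 has 28 days (2061 is not a leap year): 338 − 28 = 310 left.
January 2061 has 31 days: 310 − 31 = 279 left.
December 2060 has 31 days: 279 − 31 = 248 left.
November 2060 has 30 days: 248 − 30 = 218 left.
October 2060 has 31 days: 218 − 31 = 187 left.
September 2060 has 30 days: 187 − 30 = 157 left.
August 2060 has 31 days: 157 − 31 = 126 left.
July 2060 has 31 days: 126 − 31 = 95 left.
June 2060 has 30 days: 95 − 30 = 65 left.
May 2060 has 31 days: 65 − 31 = 34 left.
April 2060 has 30 days: 34 − 30 = 4 left.
March 2060 has 31 days; 31 − 4 = 27 → March 27, 2060.

March 27, 2060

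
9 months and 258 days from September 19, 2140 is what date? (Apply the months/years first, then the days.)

March 4, 2142

Counting forward 9 months and 258 days from September 19, 2140: first the month/year part, then the days.
month 9 + 9 = 18, which is month 6 of year 2141 → June 2141.
Day 19 is valid in June, giving June 19, 2141.
Now add 258 days from June 19, 2141.
June has 30 days, so 30 − 19 = 11 days remain after June 19, 2141; 258 − 11 = 247 left.
July 2141 has 31 days: 247 − 31 = 216 left.
August 2141 has 31 days: 216 − 31 = 185 left.
September 2141 has 30 days: 185 − 30 = 155 left.
October 2141 has 31 days: 155 − 31 = 124 left.
November 2141 has 30 days: 124 − 30 = 94 left.
December 2141 has 31 days: 94 − 31 = 63 left.
January 2142 has 31 days: 63 − 31 = 32 left.
February 2142 has 28 days (2142 is not a leap year): 32 − 28 = 4 left.
4 days into March 2142 → March 4, 2142.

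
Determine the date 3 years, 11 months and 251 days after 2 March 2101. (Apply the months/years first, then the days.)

Advancing 3 years, 11 months and 251 days from March 2, 2101: first the month/year part, then the days.
+3 years → 2104; month 3 + 11 = 14, which is month 2 of year 2105 → February 2105.
Day 2 is valid in February, giving February 2, 2105.
Now add 251 days from February 2, 2105.
February has 28 days, so 28 − 2 = 26 days remain after February 2, 2105; 251 − 26 = 225 left.
March 2105 has 31 days: 225 − 31 = 194 left.
April 2105 has 30 days: 194 − 30 = 164 left.
May 2105 has 31 days: 164 − 31 = 133 left.
June 2105 has 30 days: 133 − 30 = 103 left.
July 2105 has 31 days: 103 − 31 = 72 left.
August 2105 has 31 days: 72 − 31 = 41 left.
September 2105 has 30 days: 41 − 30 = 11 left.
11 days into October 2105 → October 11, 2105.

October 11, 2105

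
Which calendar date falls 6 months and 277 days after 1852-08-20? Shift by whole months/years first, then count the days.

Adding 6 months and 277 days from August 20, 1852: first the month/year part, then the days.
month 8 + 6 = 14, which is month 2 of year 1853 → February 1853.
Day 20 is valid in February, giving February 20, 1853.
Now add 277 days from February 20, 1853.
February has 28 days, so 28 − 20 = 8 days remain after February 20, 1853; 277 − 8 = 269 left.
March 1853 has 31 days: 269 − 31 = 238 left.
April 1853 has 30 days: 238 − 30 = 208 left.
May 1853 has 31 days: 208 − 31 = 177 left.
June 1853 has 30 days: 177 − 30 = 147 left.
July 1853 has 31 days: 147 − 31 = 116 left.
August 1853 has 31 days: 116 − 31 = 85 left.
September 1853 has 30 days: 85 − 30 = 55 left.
October 1853 has 31 days: 55 − 31 = 24 left.
24 days into November 1853 → November 24, 1853.

November 24, 1853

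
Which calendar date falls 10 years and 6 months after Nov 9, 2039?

Advancing 10 years and 6 months from November 9, 2039.
+10 years → 2049; month 11 + 6 = 17, which is month 5 of year 2050 → May 2050.
Day 9 is valid in May, giving May 9, 2050.

May 9, 2050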